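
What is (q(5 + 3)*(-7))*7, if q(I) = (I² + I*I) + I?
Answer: -6664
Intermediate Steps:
q(I) = I + 2*I² (q(I) = (I² + I²) + I = 2*I² + I = I + 2*I²)
(q(5 + 3)*(-7))*7 = (((5 + 3)*(1 + 2*(5 + 3)))*(-7))*7 = ((8*(1 + 2*8))*(-7))*7 = ((8*(1 + 16))*(-7))*7 = ((8*17)*(-7))*7 = (136*(-7))*7 = -952*7 = -6664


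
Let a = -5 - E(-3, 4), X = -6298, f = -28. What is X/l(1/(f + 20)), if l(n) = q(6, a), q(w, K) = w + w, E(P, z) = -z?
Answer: -3149/6 ≈ -524.83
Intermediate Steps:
a = -1 (a = -5 - (-1)*4 = -5 - 1*(-4) = -5 + 4 = -1)
q(w, K) = 2*w
l(n) = 12 (l(n) = 2*6 = 12)
X/l(1/(f + 20)) = -6298/12 = -6298*1/12 = -3149/6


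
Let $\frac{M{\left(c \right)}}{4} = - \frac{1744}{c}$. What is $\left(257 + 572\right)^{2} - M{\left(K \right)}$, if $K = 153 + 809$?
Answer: $\frac{330566409}{481} \approx 6.8725 \cdot 10^{5}$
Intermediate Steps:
$K = 962$
$M{\left(c \right)} = - \frac{6976}{c}$ ($M{\left(c \right)} = 4 \left(- \frac{1744}{c}\right) = - \frac{6976}{c}$)
$\left(257 + 572\right)^{2} - M{\left(K \right)} = \left(257 + 572\right)^{2} - - \frac{6976}{962} = 829^{2} - \left(-6976\right) \frac{1}{962} = 687241 - - \frac{3488}{481} = 687241 + \frac{3488}{481} = \frac{330566409}{481}$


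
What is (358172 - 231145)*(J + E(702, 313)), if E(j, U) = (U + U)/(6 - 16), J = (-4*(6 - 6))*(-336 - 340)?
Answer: -39759451/5 ≈ -7.9519e+6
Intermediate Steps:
J = 0 (J = -4*0*(-676) = 0*(-676) = 0)
E(j, U) = -U/5 (E(j, U) = (2*U)/(-10) = (2*U)*(-1/10) = -U/5)
(358172 - 231145)*(J + E(702, 313)) = (358172 - 231145)*(0 - 1/5*313) = 127027*(0 - 313/5) = 127027*(-313/5) = -39759451/5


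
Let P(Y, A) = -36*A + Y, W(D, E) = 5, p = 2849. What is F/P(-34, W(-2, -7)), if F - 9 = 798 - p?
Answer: 1021/107 ≈ 9.5421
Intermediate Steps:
P(Y, A) = Y - 36*A
F = -2042 (F = 9 + (798 - 1*2849) = 9 + (798 - 2849) = 9 - 2051 = -2042)
F/P(-34, W(-2, -7)) = -2042/(-34 - 36*5) = -2042/(-34 - 180) = -2042/(-214) = -2042*(-1/214) = 1021/107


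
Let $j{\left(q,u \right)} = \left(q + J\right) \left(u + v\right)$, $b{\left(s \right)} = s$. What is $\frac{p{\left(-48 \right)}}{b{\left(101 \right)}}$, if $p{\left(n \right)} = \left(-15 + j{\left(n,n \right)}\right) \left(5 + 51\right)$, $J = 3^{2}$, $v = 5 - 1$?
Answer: $\frac{95256}{101} \approx 943.13$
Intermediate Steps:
$v = 4$
$J = 9$
$j{\left(q,u \right)} = \left(4 + u\right) \left(9 + q\right)$ ($j{\left(q,u \right)} = \left(q + 9\right) \left(u + 4\right) = \left(9 + q\right) \left(4 + u\right) = \left(4 + u\right) \left(9 + q\right)$)
$p{\left(n \right)} = 1176 + 56 n^{2} + 728 n$ ($p{\left(n \right)} = \left(-15 + \left(36 + 4 n + 9 n + n n\right)\right) \left(5 + 51\right) = \left(-15 + \left(36 + 4 n + 9 n + n^{2}\right)\right) 56 = \left(-15 + \left(36 + n^{2} + 13 n\right)\right) 56 = \left(21 + n^{2} + 13 n\right) 56 = 1176 + 56 n^{2} + 728 n$)
$\frac{p{\left(-48 \right)}}{b{\left(101 \right)}} = \frac{1176 + 56 \left(-48\right)^{2} + 728 \left(-48\right)}{101} = \left(1176 + 56 \cdot 2304 - 34944\right) \frac{1}{101} = \left(1176 + 129024 - 34944\right) \frac{1}{101} = 95256 \cdot \frac{1}{101} = \frac{95256}{101}$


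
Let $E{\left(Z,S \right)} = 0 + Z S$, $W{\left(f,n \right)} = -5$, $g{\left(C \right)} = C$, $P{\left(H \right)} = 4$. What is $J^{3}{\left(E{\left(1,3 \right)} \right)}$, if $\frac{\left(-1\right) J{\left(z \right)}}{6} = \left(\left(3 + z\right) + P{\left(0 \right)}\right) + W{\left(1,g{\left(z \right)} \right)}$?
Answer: $-27000$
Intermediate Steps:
$E{\left(Z,S \right)} = S Z$ ($E{\left(Z,S \right)} = 0 + S Z = S Z$)
$J{\left(z \right)} = -12 - 6 z$ ($J{\left(z \right)} = - 6 \left(\left(\left(3 + z\right) + 4\right) - 5\right) = - 6 \left(\left(7 + z\right) - 5\right) = - 6 \left(2 + z\right) = -12 - 6 z$)
$J^{3}{\left(E{\left(1,3 \right)} \right)} = \left(-12 - 6 \cdot 3 \cdot 1\right)^{3} = \left(-12 - 18\right)^{3} = \left(-30\right)^{3} = -27000$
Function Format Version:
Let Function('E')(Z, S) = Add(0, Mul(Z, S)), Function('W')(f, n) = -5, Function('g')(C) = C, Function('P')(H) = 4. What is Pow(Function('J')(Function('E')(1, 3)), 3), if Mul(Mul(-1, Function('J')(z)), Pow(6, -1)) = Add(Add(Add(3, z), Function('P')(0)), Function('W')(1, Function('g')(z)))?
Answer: -27000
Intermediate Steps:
Function('E')(Z, S) = Mul(S, Z) (Function('E')(Z, S) = Add(0, Mul(S, Z)) = Mul(S, Z))
Function('J')(z) = Add(-12, Mul(-6, z)) (Function('J')(z) = Mul(-6, Add(Add(Add(3, z), 4), -5)) = Mul(-6, Add(Add(7, z), -5)) = Mul(-6, Add(2, z)) = Add(-12, Mul(-6, z)))
Pow(Function('J')(Function('E')(1, 3)), 3) = Pow(Add(-12, Mul(-6, Mul(3, 1))), 3) = Pow(Add(-12, Mul(-6, 3)), 3) = Pow(Add(-12, -18), 3) = Pow(-30, 3) = -27000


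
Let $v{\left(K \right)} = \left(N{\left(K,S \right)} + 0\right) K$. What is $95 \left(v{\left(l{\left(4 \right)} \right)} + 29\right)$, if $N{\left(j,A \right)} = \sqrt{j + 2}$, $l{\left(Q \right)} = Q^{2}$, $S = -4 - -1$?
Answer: $2755 + 4560 \sqrt{2} \approx 9203.8$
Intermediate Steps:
$S = -3$ ($S = -4 + 1 = -3$)
$N{\left(j,A \right)} = \sqrt{2 + j}$
$v{\left(K \right)} = K \sqrt{2 + K}$ ($v{\left(K \right)} = \left(\sqrt{2 + K} + 0\right) K = \sqrt{2 + K} K = K \sqrt{2 + K}$)
$95 \left(v{\left(l{\left(4 \right)} \right)} + 29\right) = 95 \left(4^{2} \sqrt{2 + 4^{2}} + 29\right) = 95 \left(16 \sqrt{2 + 16} + 29\right) = 95 \left(16 \sqrt{18} + 29\right) = 95 \left(16 \cdot 3 \sqrt{2} + 29\right) = 95 \left(48 \sqrt{2} + 29\right) = 95 \left(29 + 48 \sqrt{2}\right) = 2755 + 4560 \sqrt{2}$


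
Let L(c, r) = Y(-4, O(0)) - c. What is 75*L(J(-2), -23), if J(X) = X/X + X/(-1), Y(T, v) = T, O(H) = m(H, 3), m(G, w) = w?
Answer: -525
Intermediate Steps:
O(H) = 3
J(X) = 1 - X (J(X) = 1 + X*(-1) = 1 - X)
L(c, r) = -4 - c
75*L(J(-2), -23) = 75*(-4 - (1 - 1*(-2))) = 75*(-4 - (1 + 2)) = 75*(-4 - 1*3) = 75*(-4 - 3) = 75*(-7) = -525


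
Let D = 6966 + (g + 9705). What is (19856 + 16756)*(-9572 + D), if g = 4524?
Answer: 425541276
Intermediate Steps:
D = 21195 (D = 6966 + (4524 + 9705) = 6966 + 14229 = 21195)
(19856 + 16756)*(-9572 + D) = (19856 + 16756)*(-9572 + 21195) = 36612*11623 = 425541276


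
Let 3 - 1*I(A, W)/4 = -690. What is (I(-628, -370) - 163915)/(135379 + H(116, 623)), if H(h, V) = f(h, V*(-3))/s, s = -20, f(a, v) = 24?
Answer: -47395/39817 ≈ -1.1903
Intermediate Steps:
I(A, W) = 2772 (I(A, W) = 12 - 4*(-690) = 12 + 2760 = 2772)
H(h, V) = -6/5 (H(h, V) = 24/(-20) = 24*(-1/20) = -6/5)
(I(-628, -370) - 163915)/(135379 + H(116, 623)) = (2772 - 163915)/(135379 - 6/5) = -161143/676889/5 = -161143*5/676889 = -47395/39817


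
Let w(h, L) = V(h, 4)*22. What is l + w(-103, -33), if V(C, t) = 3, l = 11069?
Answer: 11135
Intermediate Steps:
w(h, L) = 66 (w(h, L) = 3*22 = 66)
l + w(-103, -33) = 11069 + 66 = 11135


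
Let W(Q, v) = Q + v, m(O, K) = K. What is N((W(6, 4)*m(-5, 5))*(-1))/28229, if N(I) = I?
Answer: -50/28229 ≈ -0.0017712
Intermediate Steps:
N((W(6, 4)*m(-5, 5))*(-1))/28229 = (((6 + 4)*5)*(-1))/28229 = ((10*5)*(-1))*(1/28229) = (50*(-1))*(1/28229) = -50*1/28229 = -50/28229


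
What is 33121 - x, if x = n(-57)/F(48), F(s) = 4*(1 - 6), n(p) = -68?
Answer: 165588/5 ≈ 33118.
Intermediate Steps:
F(s) = -20 (F(s) = 4*(-5) = -20)
x = 17/5 (x = -68/(-20) = -68*(-1/20) = 17/5 ≈ 3.4000)
33121 - x = 33121 - 1*17/5 = 33121 - 17/5 = 165588/5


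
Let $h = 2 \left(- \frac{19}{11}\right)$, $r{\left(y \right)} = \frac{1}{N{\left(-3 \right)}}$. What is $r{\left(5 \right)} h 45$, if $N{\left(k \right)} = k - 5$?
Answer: $\frac{855}{44} \approx 19.432$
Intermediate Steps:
$N{\left(k \right)} = -5 + k$ ($N{\left(k \right)} = k - 5 = -5 + k$)
$r{\left(y \right)} = - \frac{1}{8}$ ($r{\left(y \right)} = \frac{1}{-5 - 3} = \frac{1}{-8} = - \frac{1}{8}$)
$h = - \frac{38}{11}$ ($h = 2 \left(\left(-19\right) \frac{1}{11}\right) = 2 \left(- \frac{19}{11}\right) = - \frac{38}{11} \approx -3.4545$)
$r{\left(5 \right)} h 45 = \left(- \frac{1}{8}\right) \left(- \frac{38}{11}\right) 45 = \frac{19}{44} \cdot 45 = \frac{855}{44}$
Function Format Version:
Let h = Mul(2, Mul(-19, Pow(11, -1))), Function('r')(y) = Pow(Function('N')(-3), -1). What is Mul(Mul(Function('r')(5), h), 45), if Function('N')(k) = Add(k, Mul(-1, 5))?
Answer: Rational(855, 44) ≈ 19.432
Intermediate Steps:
Function('N')(k) = Add(-5, k) (Function('N')(k) = Add(k, -5) = Add(-5, k))
Function('r')(y) = Rational(-1, 8) (Function('r')(y) = Pow(Add(-5, -3), -1) = Pow(-8, -1) = Rational(-1, 8))
h = Rational(-38, 11) (h = Mul(2, Mul(-19, Rational(1, 11))) = Mul(2, Rational(-19, 11)) = Rational(-38, 11) ≈ -3.4545)
Mul(Mul(Function('r')(5), h), 45) = Mul(Mul(Rational(-1, 8), Rational(-38, 11)), 45) = Mul(Rational(19, 44), 45) = Rational(855, 44)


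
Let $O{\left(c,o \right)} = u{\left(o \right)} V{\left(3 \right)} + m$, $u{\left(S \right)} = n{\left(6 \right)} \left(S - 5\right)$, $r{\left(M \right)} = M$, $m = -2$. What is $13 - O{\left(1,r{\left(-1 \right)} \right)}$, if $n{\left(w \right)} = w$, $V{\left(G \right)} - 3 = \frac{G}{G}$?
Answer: $159$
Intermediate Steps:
$V{\left(G \right)} = 4$ ($V{\left(G \right)} = 3 + \frac{G}{G} = 3 + 1 = 4$)
$u{\left(S \right)} = -30 + 6 S$ ($u{\left(S \right)} = 6 \left(S - 5\right) = 6 \left(-5 + S\right) = -30 + 6 S$)
$O{\left(c,o \right)} = -122 + 24 o$ ($O{\left(c,o \right)} = \left(-30 + 6 o\right) 4 - 2 = \left(-120 + 24 o\right) - 2 = -122 + 24 o$)
$13 - O{\left(1,r{\left(-1 \right)} \right)} = 13 - \left(-122 + 24 \left(-1\right)\right) = 13 - \left(-122 - 24\right) = 13 - -146 = 13 + 146 = 159$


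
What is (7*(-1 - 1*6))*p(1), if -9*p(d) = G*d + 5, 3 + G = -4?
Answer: -98/9 ≈ -10.889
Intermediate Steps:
G = -7 (G = -3 - 4 = -7)
p(d) = -5/9 + 7*d/9 (p(d) = -(-7*d + 5)/9 = -(5 - 7*d)/9 = -5/9 + 7*d/9)
(7*(-1 - 1*6))*p(1) = (7*(-1 - 1*6))*(-5/9 + (7/9)*1) = (7*(-1 - 6))*(-5/9 + 7/9) = (7*(-7))*(2/9) = -49*2/9 = -98/9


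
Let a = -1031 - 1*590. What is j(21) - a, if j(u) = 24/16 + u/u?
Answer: 3247/2 ≈ 1623.5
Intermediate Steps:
a = -1621 (a = -1031 - 590 = -1621)
j(u) = 5/2 (j(u) = 24*(1/16) + 1 = 3/2 + 1 = 5/2)
j(21) - a = 5/2 - 1*(-1621) = 5/2 + 1621 = 3247/2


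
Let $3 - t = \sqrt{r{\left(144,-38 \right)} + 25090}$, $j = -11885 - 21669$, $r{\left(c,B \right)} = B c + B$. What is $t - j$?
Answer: $33557 - 2 \sqrt{4895} \approx 33417.0$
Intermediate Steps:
$r{\left(c,B \right)} = B + B c$
$j = -33554$
$t = 3 - 2 \sqrt{4895}$ ($t = 3 - \sqrt{- 38 \left(1 + 144\right) + 25090} = 3 - \sqrt{\left(-38\right) 145 + 25090} = 3 - \sqrt{-5510 + 25090} = 3 - \sqrt{19580} = 3 - 2 \sqrt{4895} \approx -136.93$)
$t - j = \left(3 - 2 \sqrt{4895}\right) - -33554 = \left(3 - 2 \sqrt{4895}\right) + 33554 = 33557 - 2 \sqrt{4895}$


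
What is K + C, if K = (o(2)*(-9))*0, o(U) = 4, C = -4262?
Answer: -4262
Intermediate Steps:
K = 0 (K = (4*(-9))*0 = -36*0 = 0)
K + C = 0 - 4262 = -4262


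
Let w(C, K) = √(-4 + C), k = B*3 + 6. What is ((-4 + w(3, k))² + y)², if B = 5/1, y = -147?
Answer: 17360 + 2112*I ≈ 17360.0 + 2112.0*I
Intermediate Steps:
B = 5 (B = 5*1 = 5)
k = 21 (k = 5*3 + 6 = 15 + 6 = 21)
((-4 + w(3, k))² + y)² = ((-4 + √(-4 + 3))² - 147)² = ((-4 + √(-1))² - 147)² = ((-4 + I)² - 147)² = (-147 + (-4 + I)²)²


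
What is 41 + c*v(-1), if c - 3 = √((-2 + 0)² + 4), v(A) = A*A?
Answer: 44 + 2*√2 ≈ 46.828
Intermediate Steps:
v(A) = A²
c = 3 + 2*√2 (c = 3 + √((-2 + 0)² + 4) = 3 + √((-2)² + 4) = 3 + √(4 + 4) = 3 + √8 = 3 + 2*√2 ≈ 5.8284)
41 + c*v(-1) = 41 + (3 + 2*√2)*(-1)² = 41 + (3 + 2*√2)*1 = 41 + (3 + 2*√2) = 44 + 2*√2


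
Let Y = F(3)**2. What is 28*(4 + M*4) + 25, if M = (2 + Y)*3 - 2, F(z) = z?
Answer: 3609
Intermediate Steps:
Y = 9 (Y = 3**2 = 9)
M = 31 (M = (2 + 9)*3 - 2 = 11*3 - 2 = 33 - 2 = 31)
28*(4 + M*4) + 25 = 28*(4 + 31*4) + 25 = 28*(4 + 124) + 25 = 28*128 + 25 = 3584 + 25 = 3609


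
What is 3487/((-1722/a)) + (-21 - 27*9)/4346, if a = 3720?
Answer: -114583744/15211 ≈ -7533.0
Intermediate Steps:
3487/((-1722/a)) + (-21 - 27*9)/4346 = 3487/((-1722/3720)) + (-21 - 27*9)/4346 = 3487/((-1722*1/3720)) + (-21 - 243)*(1/4346) = 3487/(-287/620) - 264*1/4346 = 3487*(-620/287) - 132/2173 = -2161940/287 - 132/2173 = -114583744/15211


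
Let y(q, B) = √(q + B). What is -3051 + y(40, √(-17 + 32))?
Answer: -3051 + √(40 + √15) ≈ -3044.4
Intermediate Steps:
y(q, B) = √(B + q)
-3051 + y(40, √(-17 + 32)) = -3051 + √(√(-17 + 32) + 40) = -3051 + √(√15 + 40) = -3051 + √(40 + √15)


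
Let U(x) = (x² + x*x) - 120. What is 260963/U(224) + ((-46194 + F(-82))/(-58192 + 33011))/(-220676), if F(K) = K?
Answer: 362531403353199/139243355756648 ≈ 2.6036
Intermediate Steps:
U(x) = -120 + 2*x² (U(x) = (x² + x²) - 120 = 2*x² - 120 = -120 + 2*x²)
260963/U(224) + ((-46194 + F(-82))/(-58192 + 33011))/(-220676) = 260963/(-120 + 2*224²) + ((-46194 - 82)/(-58192 + 33011))/(-220676) = 260963/(-120 + 2*50176) - 46276/(-25181)*(-1/220676) = 260963/(-120 + 100352) - 46276*(-1/25181)*(-1/220676) = 260963/100232 + (46276/25181)*(-1/220676) = 260963*(1/100232) - 11569/1389210589 = 260963/100232 - 11569/1389210589 = 362531403353199/139243355756648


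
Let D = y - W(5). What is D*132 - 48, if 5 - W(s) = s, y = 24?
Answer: 3120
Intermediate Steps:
W(s) = 5 - s
D = 24 (D = 24 - (5 - 1*5) = 24 - (5 - 5) = 24 - 1*0 = 24 + 0 = 24)
D*132 - 48 = 24*132 - 48 = 3168 - 48 = 3120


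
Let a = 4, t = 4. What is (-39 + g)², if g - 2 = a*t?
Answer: 441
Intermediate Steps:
g = 18 (g = 2 + 4*4 = 2 + 16 = 18)
(-39 + g)² = (-39 + 18)² = (-21)² = 441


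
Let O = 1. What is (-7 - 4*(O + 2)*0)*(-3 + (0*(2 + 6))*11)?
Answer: 21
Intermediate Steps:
(-7 - 4*(O + 2)*0)*(-3 + (0*(2 + 6))*11) = (-7 - 4*(1 + 2)*0)*(-3 + (0*(2 + 6))*11) = (-7 - 4*3*0)*(-3 + (0*8)*11) = (-7 - 12*0)*(-3 + 0*11) = (-7 + 0)*(-3 + 0) = -7*(-3) = 21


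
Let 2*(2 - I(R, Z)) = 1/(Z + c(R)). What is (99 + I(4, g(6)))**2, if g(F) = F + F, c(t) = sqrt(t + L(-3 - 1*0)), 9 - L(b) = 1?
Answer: 59194093/5808 + 2221*sqrt(3)/1452 ≈ 10194.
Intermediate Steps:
L(b) = 8 (L(b) = 9 - 1*1 = 9 - 1 = 8)
c(t) = sqrt(8 + t) (c(t) = sqrt(t + 8) = sqrt(8 + t))
g(F) = 2*F
I(R, Z) = 2 - 1/(2*(Z + sqrt(8 + R)))
(99 + I(4, g(6)))**2 = (99 + (-1/2 + 2*(2*6) + 2*sqrt(8 + 4))/(2*6 + sqrt(8 + 4)))**2 = (99 + (-1/2 + 2*12 + 2*sqrt(12))/(12 + sqrt(12)))**2 = (99 + (-1/2 + 24 + 2*(2*sqrt(3)))/(12 + 2*sqrt(3)))**2 = (99 + (-1/2 + 24 + 4*sqrt(3))/(12 + 2*sqrt(3)))**2 = (99 + (47/2 + 4*sqrt(3))/(12 + 2*sqrt(3)))**2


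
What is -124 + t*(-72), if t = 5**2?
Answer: -1924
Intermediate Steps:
t = 25
-124 + t*(-72) = -124 + 25*(-72) = -124 - 1800 = -1924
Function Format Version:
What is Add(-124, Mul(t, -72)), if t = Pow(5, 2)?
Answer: -1924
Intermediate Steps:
t = 25
Add(-124, Mul(t, -72)) = Add(-124, Mul(25, -72)) = Add(-124, -1800) = -1924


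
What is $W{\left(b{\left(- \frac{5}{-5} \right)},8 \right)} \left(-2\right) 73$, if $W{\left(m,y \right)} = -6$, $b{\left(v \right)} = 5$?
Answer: $876$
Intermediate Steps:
$W{\left(b{\left(- \frac{5}{-5} \right)},8 \right)} \left(-2\right) 73 = \left(-6\right) \left(-2\right) 73 = 12 \cdot 73 = 876$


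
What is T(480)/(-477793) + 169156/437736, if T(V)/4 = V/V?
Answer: 1554226957/4022061474 ≈ 0.38643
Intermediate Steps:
T(V) = 4 (T(V) = 4*(V/V) = 4*1 = 4)
T(480)/(-477793) + 169156/437736 = 4/(-477793) + 169156/437736 = 4*(-1/477793) + 169156*(1/437736) = -4/477793 + 3253/8418 = 1554226957/4022061474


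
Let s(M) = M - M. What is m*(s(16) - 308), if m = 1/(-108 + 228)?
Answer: -77/30 ≈ -2.5667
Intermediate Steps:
s(M) = 0
m = 1/120 ≈ 0.0083333
m*(s(16) - 308) = (0 - 308)/120 = (1/120)*(-308) = -77/30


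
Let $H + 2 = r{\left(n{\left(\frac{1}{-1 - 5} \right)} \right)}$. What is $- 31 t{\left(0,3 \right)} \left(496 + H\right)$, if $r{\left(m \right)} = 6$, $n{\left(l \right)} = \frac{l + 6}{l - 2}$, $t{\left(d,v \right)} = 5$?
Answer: $-77500$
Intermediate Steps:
$n{\left(l \right)} = \frac{6 + l}{-2 + l}$
$H = 4$ ($H = -2 + 6 = 4$)
$- 31 t{\left(0,3 \right)} \left(496 + H\right) = \left(-31\right) 5 \left(496 + 4\right) = \left(-155\right) 500 = -77500$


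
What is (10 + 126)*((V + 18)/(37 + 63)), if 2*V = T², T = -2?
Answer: 136/5 ≈ 27.200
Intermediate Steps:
V = 2 (V = (½)*(-2)² = (½)*4 = 2)
(10 + 126)*((V + 18)/(37 + 63)) = (10 + 126)*((2 + 18)/(37 + 63)) = 136*(20/100) = 136*(20*(1/100)) = 136*(⅕) = 136/5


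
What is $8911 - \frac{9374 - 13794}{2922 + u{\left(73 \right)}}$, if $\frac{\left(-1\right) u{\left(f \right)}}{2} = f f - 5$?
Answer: $\frac{34420983}{3863} \approx 8910.4$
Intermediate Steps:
$u{\left(f \right)} = 10 - 2 f^{2}$ ($u{\left(f \right)} = - 2 \left(f f - 5\right) = - 2 \left(f^{2} - 5\right) = - 2 \left(-5 + f^{2}\right) = 10 - 2 f^{2}$)
$8911 - \frac{9374 - 13794}{2922 + u{\left(73 \right)}} = 8911 - \frac{9374 - 13794}{2922 + \left(10 - 2 \cdot 73^{2}\right)} = 8911 - - \frac{4420}{2922 + \left(10 - 10658\right)} = 8911 - - \frac{4420}{2922 - 10648} = 8911 - - \frac{4420}{-7726} = 8911 - \left(-4420\right) \left(- \frac{1}{7726}\right) = 8911 - \frac{2210}{3863} = \frac{34420983}{3863}$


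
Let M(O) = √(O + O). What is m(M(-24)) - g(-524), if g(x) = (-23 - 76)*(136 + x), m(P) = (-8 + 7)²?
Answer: -38411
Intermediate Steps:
M(O) = √2*√O (M(O) = √(2*O) = √2*√O)
m(P) = 1 (m(P) = (-1)² = 1)
g(x) = -13464 - 99*x (g(x) = -99*(136 + x) = -13464 - 99*x)
m(M(-24)) - g(-524) = 1 - (-13464 - 99*(-524)) = 1 - (-13464 + 51876) = 1 - 1*38412 = 1 - 38412 = -38411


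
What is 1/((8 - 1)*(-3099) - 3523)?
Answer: -1/25216 ≈ -3.9657e-5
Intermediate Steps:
1/((8 - 1)*(-3099) - 3523) = 1/(7*(-3099) - 3523) = 1/(-21693 - 3523) = 1/(-25216) = -1/25216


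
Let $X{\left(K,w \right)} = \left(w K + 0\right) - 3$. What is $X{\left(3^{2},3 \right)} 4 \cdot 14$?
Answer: $1344$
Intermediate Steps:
$X{\left(K,w \right)} = -3 + K w$ ($X{\left(K,w \right)} = \left(K w + 0\right) - 3 = K w - 3 = -3 + K w$)
$X{\left(3^{2},3 \right)} 4 \cdot 14 = \left(-3 + 3^{2} \cdot 3\right) 4 \cdot 14 = \left(-3 + 9 \cdot 3\right) 4 \cdot 14 = \left(-3 + 27\right) 4 \cdot 14 = 24 \cdot 4 \cdot 14 = 96 \cdot 14 = 1344$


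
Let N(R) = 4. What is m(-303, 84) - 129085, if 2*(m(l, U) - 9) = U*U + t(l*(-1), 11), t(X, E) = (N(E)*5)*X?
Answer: -122518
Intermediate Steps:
t(X, E) = 20*X (t(X, E) = (4*5)*X = 20*X)
m(l, U) = 9 + U**2/2 - 10*l (m(l, U) = 9 + (U*U + 20*(l*(-1)))/2 = 9 + (U**2 + 20*(-l))/2 = 9 + (U**2 - 20*l)/2 = 9 + (U**2/2 - 10*l) = 9 + U**2/2 - 10*l)
m(-303, 84) - 129085 = (9 + (1/2)*84**2 - 10*(-303)) - 129085 = (9 + (1/2)*7056 + 3030) - 129085 = (9 + 3528 + 3030) - 129085 = 6567 - 129085 = -122518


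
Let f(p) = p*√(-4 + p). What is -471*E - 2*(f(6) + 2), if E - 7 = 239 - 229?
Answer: -8011 - 12*√2 ≈ -8028.0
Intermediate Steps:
E = 17 (E = 7 + (239 - 229) = 7 + 10 = 17)
-471*E - 2*(f(6) + 2) = -471*17 - 2*(6*√(-4 + 6) + 2) = -8007 - 2*(6*√2 + 2) = -8007 - 2*(2 + 6*√2) = -8007 + (-4 - 12*√2) = -8011 - 12*√2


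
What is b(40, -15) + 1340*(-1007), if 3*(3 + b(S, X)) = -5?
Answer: -4048154/3 ≈ -1.3494e+6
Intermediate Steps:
b(S, X) = -14/3 (b(S, X) = -3 + (⅓)*(-5) = -3 - 5/3 = -14/3)
b(40, -15) + 1340*(-1007) = -14/3 + 1340*(-1007) = -14/3 - 1349380 = -4048154/3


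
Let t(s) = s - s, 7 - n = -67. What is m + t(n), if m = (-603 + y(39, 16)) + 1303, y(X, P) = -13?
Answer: 687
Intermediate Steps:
n = 74 (n = 7 - 1*(-67) = 7 + 67 = 74)
t(s) = 0
m = 687 (m = (-603 - 13) + 1303 = -616 + 1303 = 687)
m + t(n) = 687 + 0 = 687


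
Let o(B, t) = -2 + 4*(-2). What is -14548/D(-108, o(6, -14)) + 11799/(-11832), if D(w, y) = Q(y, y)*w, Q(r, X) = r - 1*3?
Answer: -15724811/1384344 ≈ -11.359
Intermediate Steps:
Q(r, X) = -3 + r (Q(r, X) = r - 3 = -3 + r)
o(B, t) = -10 (o(B, t) = -2 - 8 = -10)
D(w, y) = w*(-3 + y) (D(w, y) = (-3 + y)*w = w*(-3 + y))
-14548/D(-108, o(6, -14)) + 11799/(-11832) = -14548*(-1/(108*(-3 - 10))) + 11799/(-11832) = -14548/((-108*(-13))) + 11799*(-1/11832) = -14548/1404 - 3933/3944 = -14548*1/1404 - 3933/3944 = -3637/351 - 3933/3944 = -15724811/1384344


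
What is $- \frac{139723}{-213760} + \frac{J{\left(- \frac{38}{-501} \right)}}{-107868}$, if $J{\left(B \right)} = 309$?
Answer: $\frac{1250465727}{1921488640} \approx 0.65078$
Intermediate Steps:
$- \frac{139723}{-213760} + \frac{J{\left(- \frac{38}{-501} \right)}}{-107868} = - \frac{139723}{-213760} + \frac{309}{-107868} = \left(-139723\right) \left(- \frac{1}{213760}\right) + 309 \left(- \frac{1}{107868}\right) = \frac{139723}{213760} - \frac{103}{35956} = \frac{1250465727}{1921488640}$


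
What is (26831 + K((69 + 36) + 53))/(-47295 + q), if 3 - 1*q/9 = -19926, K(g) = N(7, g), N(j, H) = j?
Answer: 1491/7337 ≈ 0.20322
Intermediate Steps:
K(g) = 7
q = 179361 (q = 27 - 9*(-19926) = 27 + 179334 = 179361)
(26831 + K((69 + 36) + 53))/(-47295 + q) = (26831 + 7)/(-47295 + 179361) = 26838/132066 = 26838*(1/132066) = 1491/7337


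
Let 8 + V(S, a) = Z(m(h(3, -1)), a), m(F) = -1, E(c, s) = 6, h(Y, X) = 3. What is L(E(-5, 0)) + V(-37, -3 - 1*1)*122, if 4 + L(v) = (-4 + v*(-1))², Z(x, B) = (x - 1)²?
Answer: -392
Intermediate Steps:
Z(x, B) = (-1 + x)²
L(v) = -4 + (-4 - v)² (L(v) = -4 + (-4 + v*(-1))² = -4 + (-4 - v)²)
V(S, a) = -4 (V(S, a) = -8 + (-1 - 1)² = -8 + (-2)² = -8 + 4 = -4)
L(E(-5, 0)) + V(-37, -3 - 1*1)*122 = (-4 + (4 + 6)²) - 4*122 = (-4 + 10²) - 488 = (-4 + 100) - 488 = 96 - 488 = -392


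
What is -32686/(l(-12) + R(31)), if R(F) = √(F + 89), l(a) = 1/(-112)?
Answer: -3660832/1505279 - 820026368*√30/1505279 ≈ -2986.2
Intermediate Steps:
l(a) = -1/112
R(F) = √(89 + F)
-32686/(l(-12) + R(31)) = -32686/(-1/112 + √(89 + 31)) = -32686/(-1/112 + √120) = -32686/(-1/112 + 2*√30)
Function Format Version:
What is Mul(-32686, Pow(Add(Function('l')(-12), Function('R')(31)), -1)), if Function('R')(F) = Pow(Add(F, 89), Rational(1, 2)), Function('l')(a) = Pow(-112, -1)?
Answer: Add(Rational(-3660832, 1505279), Mul(Rational(-820026368, 1505279), Pow(30, Rational(1, 2)))) ≈ -2986.2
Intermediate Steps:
Function('l')(a) = Rational(-1, 112)
Function('R')(F) = Pow(Add(89, F), Rational(1, 2))
Mul(-32686, Pow(Add(Function('l')(-12), Function('R')(31)), -1)) = Mul(-32686, Pow(Add(Rational(-1, 112), Pow(Add(89, 31), Rational(1, 2))), -1)) = Mul(-32686, Pow(Add(Rational(-1, 112), Pow(120, Rational(1, 2))), -1)) = Mul(-32686, Pow(Add(Rational(-1, 112), Mul(2, Pow(30, Rational(1, 2)))), -1))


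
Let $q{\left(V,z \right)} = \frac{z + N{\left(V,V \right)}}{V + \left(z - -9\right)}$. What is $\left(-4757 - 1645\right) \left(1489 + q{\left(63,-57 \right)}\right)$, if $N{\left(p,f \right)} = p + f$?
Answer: $- \frac{47810136}{5} \approx -9.562 \cdot 10^{6}$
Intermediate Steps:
$N{\left(p,f \right)} = f + p$
$q{\left(V,z \right)} = \frac{z + 2 V}{9 + V + z}$ ($q{\left(V,z \right)} = \frac{z + \left(V + V\right)}{V + \left(z - -9\right)} = \frac{z + 2 V}{V + \left(z + 9\right)} = \frac{z + 2 V}{V + \left(9 + z\right)} = \frac{z + 2 V}{9 + V + z}$)
$\left(-4757 - 1645\right) \left(1489 + q{\left(63,-57 \right)}\right) = \left(-4757 - 1645\right) \left(1489 + \frac{-57 + 2 \cdot 63}{9 + 63 - 57}\right) = - 6402 \left(1489 + \frac{-57 + 126}{15}\right) = - 6402 \left(1489 + \frac{1}{15} \cdot 69\right) = - 6402 \left(1489 + \frac{23}{5}\right) = \left(-6402\right) \frac{7468}{5} = - \frac{47810136}{5}$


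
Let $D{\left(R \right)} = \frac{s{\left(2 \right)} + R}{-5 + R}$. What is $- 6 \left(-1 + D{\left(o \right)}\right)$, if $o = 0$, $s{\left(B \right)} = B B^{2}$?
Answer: $\frac{78}{5} \approx 15.6$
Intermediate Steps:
$s{\left(B \right)} = B^{3}$
$D{\left(R \right)} = \frac{8 + R}{-5 + R}$ ($D{\left(R \right)} = \frac{2^{3} + R}{-5 + R} = \frac{8 + R}{-5 + R}$)
$- 6 \left(-1 + D{\left(o \right)}\right) = - 6 \left(-1 + \frac{8 + 0}{-5 + 0}\right) = - 6 \left(-1 + \frac{1}{-5} \cdot 8\right) = - 6 \left(-1 - \frac{8}{5}\right) = \left(-6\right) \left(- \frac{13}{5}\right) = \frac{78}{5}$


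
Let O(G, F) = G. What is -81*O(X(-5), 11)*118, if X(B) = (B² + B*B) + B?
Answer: -430110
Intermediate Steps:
X(B) = B + 2*B² (X(B) = (B² + B²) + B = 2*B² + B = B + 2*B²)
-81*O(X(-5), 11)*118 = -(-405)*(1 + 2*(-5))*118 = -(-405)*(1 - 10)*118 = -(-405)*(-9)*118 = -81*45*118 = -3645*118 = -430110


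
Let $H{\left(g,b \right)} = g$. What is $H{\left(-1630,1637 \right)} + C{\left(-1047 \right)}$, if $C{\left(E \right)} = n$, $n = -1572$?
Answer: $-3202$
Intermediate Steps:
$C{\left(E \right)} = -1572$
$H{\left(-1630,1637 \right)} + C{\left(-1047 \right)} = -1630 - 1572 = -3202$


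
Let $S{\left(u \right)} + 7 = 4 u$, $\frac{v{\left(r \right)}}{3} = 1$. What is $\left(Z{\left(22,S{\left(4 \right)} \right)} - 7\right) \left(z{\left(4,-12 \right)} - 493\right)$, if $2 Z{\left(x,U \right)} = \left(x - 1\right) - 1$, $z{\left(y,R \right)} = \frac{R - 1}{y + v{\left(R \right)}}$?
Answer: $- \frac{10392}{7} \approx -1484.6$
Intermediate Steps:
$v{\left(r \right)} = 3$ ($v{\left(r \right)} = 3 \cdot 1 = 3$)
$z{\left(y,R \right)} = \frac{-1 + R}{3 + y}$ ($z{\left(y,R \right)} = \frac{R - 1}{y + 3} = \frac{-1 + R}{3 + y}$)
$S{\left(u \right)} = -7 + 4 u$
$Z{\left(x,U \right)} = -1 + \frac{x}{2}$ ($Z{\left(x,U \right)} = \frac{\left(x - 1\right) - 1}{2} = \frac{\left(-1 + x\right) - 1}{2} = \frac{-2 + x}{2} = -1 + \frac{x}{2}$)
$\left(Z{\left(22,S{\left(4 \right)} \right)} - 7\right) \left(z{\left(4,-12 \right)} - 493\right) = \left(\left(-1 + \frac{1}{2} \cdot 22\right) - 7\right) \left(\frac{-1 - 12}{3 + 4} - 493\right) = \left(\left(-1 + 11\right) - 7\right) \left(\frac{1}{7} \left(-13\right) - 493\right) = \left(10 - 7\right) \left(\frac{1}{7} \left(-13\right) - 493\right) = 3 \left(- \frac{13}{7} - 493\right) = 3 \left(- \frac{3464}{7}\right) = - \frac{10392}{7}$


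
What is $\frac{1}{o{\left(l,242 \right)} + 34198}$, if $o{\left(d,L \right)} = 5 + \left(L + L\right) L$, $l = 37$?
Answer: $\frac{1}{151331} \approx 6.608 \cdot 10^{-6}$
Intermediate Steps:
$o{\left(d,L \right)} = 5 + 2 L^{2}$ ($o{\left(d,L \right)} = 5 + 2 L L = 5 + 2 L^{2}$)
$\frac{1}{o{\left(l,242 \right)} + 34198} = \frac{1}{\left(5 + 2 \cdot 242^{2}\right) + 34198} = \frac{1}{\left(5 + 2 \cdot 58564\right) + 34198} = \frac{1}{\left(5 + 117128\right) + 34198} = \frac{1}{117133 + 34198} = \frac{1}{151331}$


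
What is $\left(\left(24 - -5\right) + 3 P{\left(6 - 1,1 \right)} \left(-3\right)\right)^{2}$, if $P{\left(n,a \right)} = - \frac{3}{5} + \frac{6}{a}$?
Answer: $\frac{9604}{25} \approx 384.16$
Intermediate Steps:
$P{\left(n,a \right)} = - \frac{3}{5} + \frac{6}{a}$ ($P{\left(n,a \right)} = \left(-3\right) \frac{1}{5} + \frac{6}{a} = - \frac{3}{5} + \frac{6}{a}$)
$\left(\left(24 - -5\right) + 3 P{\left(6 - 1,1 \right)} \left(-3\right)\right)^{2} = \left(\left(24 - -5\right) + 3 \left(- \frac{3}{5} + \frac{6}{1}\right) \left(-3\right)\right)^{2} = \left(\left(24 + 5\right) + 3 \left(- \frac{3}{5} + 6 \cdot 1\right) \left(-3\right)\right)^{2} = \left(29 + 3 \left(- \frac{3}{5} + 6\right) \left(-3\right)\right)^{2} = \left(29 + 3 \cdot \frac{27}{5} \left(-3\right)\right)^{2} = \left(29 + \frac{81}{5} \left(-3\right)\right)^{2} = \left(29 - \frac{243}{5}\right)^{2} = \left(- \frac{98}{5}\right)^{2} = \frac{9604}{25}$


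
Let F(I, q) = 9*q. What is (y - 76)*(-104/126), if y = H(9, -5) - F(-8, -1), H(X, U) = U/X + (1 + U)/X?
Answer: 3536/63 ≈ 56.127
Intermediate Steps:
H(X, U) = U/X + (1 + U)/X
y = 8 (y = (1 + 2*(-5))/9 - 9*(-1) = (1 - 10)/9 - 1*(-9) = (⅑)*(-9) + 9 = -1 + 9 = 8)
(y - 76)*(-104/126) = (8 - 76)*(-104/126) = -(-7072)/126 = -68*(-52/63) = 3536/63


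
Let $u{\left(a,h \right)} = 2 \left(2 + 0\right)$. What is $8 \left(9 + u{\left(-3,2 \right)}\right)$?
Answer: $104$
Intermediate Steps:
$u{\left(a,h \right)} = 4$ ($u{\left(a,h \right)} = 2 \cdot 2 = 4$)
$8 \left(9 + u{\left(-3,2 \right)}\right) = 8 \left(9 + 4\right) = 8 \cdot 13 = 104$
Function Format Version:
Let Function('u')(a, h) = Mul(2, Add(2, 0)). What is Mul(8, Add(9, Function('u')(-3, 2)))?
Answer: 104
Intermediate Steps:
Function('u')(a, h) = 4 (Function('u')(a, h) = Mul(2, 2) = 4)
Mul(8, Add(9, Function('u')(-3, 2))) = Mul(8, Add(9, 4)) = Mul(8, 13) = 104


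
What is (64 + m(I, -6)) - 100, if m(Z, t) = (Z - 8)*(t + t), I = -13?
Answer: 216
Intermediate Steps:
m(Z, t) = 2*t*(-8 + Z) (m(Z, t) = (-8 + Z)*(2*t) = 2*t*(-8 + Z))
(64 + m(I, -6)) - 100 = (64 + 2*(-6)*(-8 - 13)) - 100 = (64 + 2*(-6)*(-21)) - 100 = (64 + 252) - 100 = 316 - 100 = 216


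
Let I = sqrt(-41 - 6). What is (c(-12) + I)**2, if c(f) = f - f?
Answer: -47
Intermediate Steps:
c(f) = 0
I = I*sqrt(47) (I = sqrt(-47) = I*sqrt(47) ≈ 6.8557*I)
(c(-12) + I)**2 = (0 + I*sqrt(47))**2 = (I*sqrt(47))**2 = -47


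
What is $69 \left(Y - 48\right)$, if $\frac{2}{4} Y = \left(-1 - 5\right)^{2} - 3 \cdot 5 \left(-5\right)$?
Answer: $12006$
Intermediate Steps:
$Y = 222$ ($Y = 2 \left(\left(-1 - 5\right)^{2} - 3 \cdot 5 \left(-5\right)\right) = 2 \left(\left(-6\right)^{2} - 3 \left(-25\right)\right) = 2 \left(36 - -75\right) = 2 \left(36 + 75\right) = 2 \cdot 111 = 222$)
$69 \left(Y - 48\right) = 69 \left(222 - 48\right) = 69 \cdot 174 = 12006$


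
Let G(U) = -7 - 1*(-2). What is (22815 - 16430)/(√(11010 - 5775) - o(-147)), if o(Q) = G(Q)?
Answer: -6385/1042 + 1277*√5235/1042 ≈ 82.543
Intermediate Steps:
G(U) = -5 (G(U) = -7 + 2 = -5)
o(Q) = -5
(22815 - 16430)/(√(11010 - 5775) - o(-147)) = (22815 - 16430)/(√(11010 - 5775) - 1*(-5)) = 6385/(√5235 + 5) = 6385/(5 + √5235)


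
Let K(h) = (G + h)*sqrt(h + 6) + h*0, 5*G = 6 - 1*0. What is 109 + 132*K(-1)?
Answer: 109 + 132*sqrt(5)/5 ≈ 168.03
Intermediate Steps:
G = 6/5 (G = (6 - 1*0)/5 = (6 + 0)/5 = (1/5)*6 = 6/5 ≈ 1.2000)
K(h) = sqrt(6 + h)*(6/5 + h) (K(h) = (6/5 + h)*sqrt(h + 6) + h*0 = (6/5 + h)*sqrt(6 + h) + 0 = sqrt(6 + h)*(6/5 + h) + 0 = sqrt(6 + h)*(6/5 + h))
109 + 132*K(-1) = 109 + 132*(sqrt(6 - 1)*(6/5 - 1)) = 109 + 132*(sqrt(5)*(1/5)) = 109 + 132*(sqrt(5)/5) = 109 + 132*sqrt(5)/5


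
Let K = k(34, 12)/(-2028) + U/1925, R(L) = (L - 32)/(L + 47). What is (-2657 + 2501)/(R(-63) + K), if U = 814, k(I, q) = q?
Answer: -24606400/1002307 ≈ -24.550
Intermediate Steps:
R(L) = (-32 + L)/(47 + L)
K = 12331/29575 (K = 12/(-2028) + 814/1925 = 12*(-1/2028) + 814*(1/1925) = -1/169 + 74/175 = 12331/29575 ≈ 0.41694)
(-2657 + 2501)/(R(-63) + K) = (-2657 + 2501)/((-32 - 63)/(47 - 63) + 12331/29575) = -156/(-95/(-16) + 12331/29575) = -156/(-1/16*(-95) + 12331/29575) = -156/(95/16 + 12331/29575) = -156/3006921/473200 = -156*473200/3006921 = -24606400/1002307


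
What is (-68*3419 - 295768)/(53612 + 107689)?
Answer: -528260/161301 ≈ -3.2750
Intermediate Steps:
(-68*3419 - 295768)/(53612 + 107689) = (-232492 - 295768)/161301 = -528260*1/161301 = -528260/161301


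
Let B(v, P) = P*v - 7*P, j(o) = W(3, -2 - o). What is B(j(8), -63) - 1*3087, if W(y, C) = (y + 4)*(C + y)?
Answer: 441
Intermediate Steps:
W(y, C) = (4 + y)*(C + y)
j(o) = 7 - 7*o (j(o) = 3² + 4*(-2 - o) + 4*3 + (-2 - o)*3 = 9 + (-8 - 4*o) + 12 + (-6 - 3*o) = 7 - 7*o)
B(v, P) = -7*P + P*v
B(j(8), -63) - 1*3087 = -63*(-7 + (7 - 7*8)) - 1*3087 = -63*(-7 + (7 - 56)) - 3087 = -63*(-7 - 49) - 3087 = -63*(-56) - 3087 = 3528 - 3087 = 441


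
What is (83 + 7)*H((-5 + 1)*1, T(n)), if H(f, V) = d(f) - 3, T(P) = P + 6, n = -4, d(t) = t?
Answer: -630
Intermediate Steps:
T(P) = 6 + P
H(f, V) = -3 + f (H(f, V) = f - 3 = -3 + f)
(83 + 7)*H((-5 + 1)*1, T(n)) = (83 + 7)*(-3 + (-5 + 1)*1) = 90*(-3 - 4*1) = 90*(-3 - 4) = 90*(-7) = -630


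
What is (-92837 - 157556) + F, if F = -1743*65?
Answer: -363688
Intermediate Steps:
F = -113295
(-92837 - 157556) + F = (-92837 - 157556) - 113295 = -250393 - 113295 = -363688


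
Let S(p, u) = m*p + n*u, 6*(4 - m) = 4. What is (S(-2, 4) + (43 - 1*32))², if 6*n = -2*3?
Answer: ⅑ ≈ 0.11111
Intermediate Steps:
n = -1 (n = (-2*3)/6 = (⅙)*(-6) = -1)
m = 10/3 (m = 4 - ⅙*4 = 4 - ⅔ = 10/3 ≈ 3.3333)
S(p, u) = -u + 10*p/3 (S(p, u) = 10*p/3 - u = -u + 10*p/3)
(S(-2, 4) + (43 - 1*32))² = ((-1*4 + (10/3)*(-2)) + (43 - 1*32))² = ((-4 - 20/3) + (43 - 32))² = (-32/3 + 11)² = (⅓)² = ⅑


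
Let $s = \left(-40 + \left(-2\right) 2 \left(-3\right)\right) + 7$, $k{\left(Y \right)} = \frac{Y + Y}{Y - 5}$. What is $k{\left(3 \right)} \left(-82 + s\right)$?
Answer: $309$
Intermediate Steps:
$k{\left(Y \right)} = \frac{2 Y}{-5 + Y}$
$s = -21$ ($s = \left(-40 - -12\right) + 7 = \left(-40 + 12\right) + 7 = -28 + 7 = -21$)
$k{\left(3 \right)} \left(-82 + s\right) = 2 \cdot 3 \frac{1}{-5 + 3} \left(-82 - 21\right) = 2 \cdot 3 \frac{1}{-2} \left(-103\right) = 2 \cdot 3 \left(- \frac{1}{2}\right) \left(-103\right) = \left(-3\right) \left(-103\right) = 309$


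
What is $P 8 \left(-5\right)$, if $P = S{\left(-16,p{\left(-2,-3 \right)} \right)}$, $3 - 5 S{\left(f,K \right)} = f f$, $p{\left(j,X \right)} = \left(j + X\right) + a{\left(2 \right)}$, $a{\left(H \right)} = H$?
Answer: $2024$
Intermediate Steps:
$p{\left(j,X \right)} = 2 + X + j$ ($p{\left(j,X \right)} = \left(j + X\right) + 2 = \left(X + j\right) + 2 = 2 + X + j$)
$S{\left(f,K \right)} = \frac{3}{5} - \frac{f^{2}}{5}$ ($S{\left(f,K \right)} = \frac{3}{5} - \frac{f f}{5} = \frac{3}{5} - \frac{f^{2}}{5}$)
$P = - \frac{253}{5}$ ($P = \frac{3}{5} - \frac{\left(-16\right)^{2}}{5} = \frac{3}{5} - \frac{256}{5} = - \frac{253}{5} \approx -50.6$)
$P 8 \left(-5\right) = - \frac{253 \cdot 8 \left(-5\right)}{5} = \left(- \frac{253}{5}\right) \left(-40\right) = 2024$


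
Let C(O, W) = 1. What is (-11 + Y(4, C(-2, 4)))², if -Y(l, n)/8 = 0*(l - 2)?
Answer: 121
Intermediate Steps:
Y(l, n) = 0 (Y(l, n) = -0*(l - 2) = -0*(-2 + l) = -8*0 = 0)
(-11 + Y(4, C(-2, 4)))² = (-11 + 0)² = (-11)² = 121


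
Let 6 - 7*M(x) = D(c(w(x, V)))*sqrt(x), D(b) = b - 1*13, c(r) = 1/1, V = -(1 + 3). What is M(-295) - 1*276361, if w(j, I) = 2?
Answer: -1934521/7 + 12*I*sqrt(295)/7 ≈ -2.7636e+5 + 29.444*I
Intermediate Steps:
V = -4 (V = -1*4 = -4)
c(r) = 1
D(b) = -13 + b (D(b) = b - 13 = -13 + b)
M(x) = 6/7 + 12*sqrt(x)/7 (M(x) = 6/7 - (-13 + 1)*sqrt(x)/7 = 6/7 - (-12)*sqrt(x)/7 = 6/7 + 12*sqrt(x)/7)
M(-295) - 1*276361 = (6/7 + 12*sqrt(-295)/7) - 1*276361 = (6/7 + 12*(I*sqrt(295))/7) - 276361 = (6/7 + 12*I*sqrt(295)/7) - 276361 = -1934521/7 + 12*I*sqrt(295)/7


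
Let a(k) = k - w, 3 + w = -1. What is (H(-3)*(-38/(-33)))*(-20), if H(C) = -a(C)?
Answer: 760/33 ≈ 23.030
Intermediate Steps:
w = -4 (w = -3 - 1 = -4)
a(k) = 4 + k (a(k) = k - 1*(-4) = k + 4 = 4 + k)
H(C) = -4 - C (H(C) = -(4 + C) = -4 - C)
(H(-3)*(-38/(-33)))*(-20) = ((-4 - 1*(-3))*(-38/(-33)))*(-20) = ((-4 + 3)*(-38*(-1/33)))*(-20) = -1*38/33*(-20) = -38/33*(-20) = 760/33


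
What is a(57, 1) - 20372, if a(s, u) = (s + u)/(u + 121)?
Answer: -1242663/61 ≈ -20372.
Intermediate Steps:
a(s, u) = (s + u)/(121 + u)
a(57, 1) - 20372 = (57 + 1)/(121 + 1) - 20372 = 58/122 - 20372 = (1/122)*58 - 20372 = 29/61 - 20372 = -1242663/61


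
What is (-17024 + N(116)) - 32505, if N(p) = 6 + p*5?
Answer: -48943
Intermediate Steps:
N(p) = 6 + 5*p
(-17024 + N(116)) - 32505 = (-17024 + (6 + 5*116)) - 32505 = (-17024 + (6 + 580)) - 32505 = (-17024 + 586) - 32505 = -16438 - 32505 = -48943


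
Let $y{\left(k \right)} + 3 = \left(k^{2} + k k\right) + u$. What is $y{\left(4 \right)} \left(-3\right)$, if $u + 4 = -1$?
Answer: $-72$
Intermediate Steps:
$u = -5$ ($u = -4 - 1 = -5$)
$y{\left(k \right)} = -8 + 2 k^{2}$ ($y{\left(k \right)} = -3 - \left(5 - k^{2} - k k\right) = -3 + \left(\left(k^{2} + k^{2}\right) - 5\right) = -3 + \left(2 k^{2} - 5\right) = -3 + \left(-5 + 2 k^{2}\right) = -8 + 2 k^{2}$)
$y{\left(4 \right)} \left(-3\right) = \left(-8 + 2 \cdot 4^{2}\right) \left(-3\right) = \left(-8 + 2 \cdot 16\right) \left(-3\right) = \left(-8 + 32\right) \left(-3\right) = 24 \left(-3\right) = -72$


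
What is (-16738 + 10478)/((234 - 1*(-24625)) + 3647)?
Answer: -3130/14253 ≈ -0.21960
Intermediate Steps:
(-16738 + 10478)/((234 - 1*(-24625)) + 3647) = -6260/((234 + 24625) + 3647) = -6260/(24859 + 3647) = -6260/28506 = -6260*1/28506 = -3130/14253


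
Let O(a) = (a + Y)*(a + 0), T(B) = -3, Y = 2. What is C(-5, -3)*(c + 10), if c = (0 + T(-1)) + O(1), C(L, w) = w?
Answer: -30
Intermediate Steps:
O(a) = a*(2 + a) (O(a) = (a + 2)*(a + 0) = (2 + a)*a = a*(2 + a))
c = 0 (c = (0 - 3) + 1*(2 + 1) = -3 + 1*3 = -3 + 3 = 0)
C(-5, -3)*(c + 10) = -3*(0 + 10) = -3*10 = -30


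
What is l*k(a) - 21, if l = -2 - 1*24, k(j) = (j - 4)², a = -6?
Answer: -2621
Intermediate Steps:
k(j) = (-4 + j)²
l = -26 (l = -2 - 24 = -26)
l*k(a) - 21 = -26*(-4 - 6)² - 21 = -26*(-10)² - 21 = -26*100 - 21 = -2600 - 21 = -2621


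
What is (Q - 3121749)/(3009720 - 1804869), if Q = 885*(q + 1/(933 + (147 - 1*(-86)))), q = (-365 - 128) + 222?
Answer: -1306535353/468285422 ≈ -2.7900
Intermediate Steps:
q = -271 (q = -493 + 222 = -271)
Q = -279646725/1166 (Q = 885*(-271 + 1/(933 + (147 - 1*(-86)))) = 885*(-271 + 1/(933 + (147 + 86))) = 885*(-271 + 1/(933 + 233)) = 885*(-271 + 1/1166) = 885*(-315985/1166) = -279646725/1166 ≈ -2.3983e+5)
(Q - 3121749)/(3009720 - 1804869) = (-279646725/1166 - 3121749)/(3009720 - 1804869) = -3919606059/1166/1204851 = -3919606059/1166*1/1204851 = -1306535353/468285422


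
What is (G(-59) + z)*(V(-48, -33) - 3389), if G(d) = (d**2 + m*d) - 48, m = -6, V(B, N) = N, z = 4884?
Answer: -29672162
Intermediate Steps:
G(d) = -48 + d**2 - 6*d (G(d) = (d**2 - 6*d) - 48 = -48 + d**2 - 6*d)
(G(-59) + z)*(V(-48, -33) - 3389) = ((-48 + (-59)**2 - 6*(-59)) + 4884)*(-33 - 3389) = ((-48 + 3481 + 354) + 4884)*(-3422) = (3787 + 4884)*(-3422) = 8671*(-3422) = -29672162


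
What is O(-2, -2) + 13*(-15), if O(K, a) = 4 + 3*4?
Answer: -179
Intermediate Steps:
O(K, a) = 16 (O(K, a) = 4 + 12 = 16)
O(-2, -2) + 13*(-15) = 16 + 13*(-15) = 16 - 195 = -179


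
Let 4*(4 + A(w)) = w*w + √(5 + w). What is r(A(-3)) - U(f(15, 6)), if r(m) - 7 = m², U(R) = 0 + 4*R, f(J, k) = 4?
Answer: -9 + (7 - √2)²/16 ≈ -7.0499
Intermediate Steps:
A(w) = -4 + w²/4 + √(5 + w)/4 (A(w) = -4 + (w*w + √(5 + w))/4 = -4 + (w² + √(5 + w))/4 = -4 + (w²/4 + √(5 + w)/4) = -4 + w²/4 + √(5 + w)/4)
U(R) = 4*R
r(m) = 7 + m²
r(A(-3)) - U(f(15, 6)) = (7 + (-4 + (¼)*(-3)² + √(5 - 3)/4)²) - 4*4 = (7 + (-4 + (¼)*9 + √2/4)²) - 1*16 = (7 + (-4 + 9/4 + √2/4)²) - 16 = (7 + (-7/4 + √2/4)²) - 16 = -9 + (-7/4 + √2/4)²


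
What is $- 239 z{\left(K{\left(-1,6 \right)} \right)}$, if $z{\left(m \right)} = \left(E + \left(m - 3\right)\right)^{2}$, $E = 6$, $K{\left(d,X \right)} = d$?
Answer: $-956$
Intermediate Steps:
$z{\left(m \right)} = \left(3 + m\right)^{2}$ ($z{\left(m \right)} = \left(6 + \left(m - 3\right)\right)^{2} = \left(6 + \left(-3 + m\right)\right)^{2} = \left(3 + m\right)^{2}$)
$- 239 z{\left(K{\left(-1,6 \right)} \right)} = - 239 \left(3 - 1\right)^{2} = - 239 \cdot 2^{2} = \left(-239\right) 4 = -956$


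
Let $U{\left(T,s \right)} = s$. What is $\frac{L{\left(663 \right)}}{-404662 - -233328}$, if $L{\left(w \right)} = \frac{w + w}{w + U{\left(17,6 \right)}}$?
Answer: $- \frac{221}{19103741} \approx -1.1568 \cdot 10^{-5}$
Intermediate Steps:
$L{\left(w \right)} = \frac{2 w}{6 + w}$ ($L{\left(w \right)} = \frac{w + w}{w + 6} = \frac{2 w}{6 + w}$)
$\frac{L{\left(663 \right)}}{-404662 - -233328} = \frac{2 \cdot 663 \frac{1}{6 + 663}}{-404662 - -233328} = \frac{2 \cdot 663 \cdot \frac{1}{669}}{-404662 + 233328} = \frac{2 \cdot 663 \cdot \frac{1}{669}}{-171334} = \frac{442}{223} \left(- \frac{1}{171334}\right) = - \frac{221}{19103741}$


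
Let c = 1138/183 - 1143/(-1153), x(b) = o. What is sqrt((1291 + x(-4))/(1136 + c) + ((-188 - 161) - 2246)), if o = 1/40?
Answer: I*sqrt(60369984905056363644270)/4824322940 ≈ 50.93*I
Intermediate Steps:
o = 1/40 ≈ 0.025000
x(b) = 1/40
c = 1521283/210999 (c = 1138*(1/183) - 1143*(-1/1153) = 1138/183 + 1143/1153 = 1521283/210999 ≈ 7.2099)
sqrt((1291 + x(-4))/(1136 + c) + ((-188 - 161) - 2246)) = sqrt((1291 + 1/40)/(1136 + 1521283/210999) + ((-188 - 161) - 2246)) = sqrt(51641/(40*(241216147/210999)) + (-349 - 2246)) = sqrt((51641/40)*(210999/241216147) - 2595) = sqrt(10896199359/9648645880 - 2595) = sqrt(-25027339859241/9648645880) = I*sqrt(60369984905056363644270)/4824322940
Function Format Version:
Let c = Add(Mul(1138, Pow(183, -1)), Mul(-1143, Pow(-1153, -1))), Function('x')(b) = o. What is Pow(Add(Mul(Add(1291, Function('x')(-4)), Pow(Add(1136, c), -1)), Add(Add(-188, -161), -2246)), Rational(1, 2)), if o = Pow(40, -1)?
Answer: Mul(Rational(1, 4824322940), I, Pow(60369984905056363644270, Rational(1, 2))) ≈ Mul(50.930, I)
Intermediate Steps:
o = Rational(1, 40) ≈ 0.025000
Function('x')(b) = Rational(1, 40)
c = Rational(1521283, 210999) (c = Add(Mul(1138, Rational(1, 183)), Mul(-1143, Rational(-1, 1153))) = Add(Rational(1138, 183), Rational(1143, 1153)) = Rational(1521283, 210999) ≈ 7.2099)
Pow(Add(Mul(Add(1291, Function('x')(-4)), Pow(Add(1136, c), -1)), Add(Add(-188, -161), -2246)), Rational(1, 2)) = Pow(Add(Mul(Add(1291, Rational(1, 40)), Pow(Add(1136, Rational(1521283, 210999)), -1)), Add(Add(-188, -161), -2246)), Rational(1, 2)) = Pow(Add(Mul(Rational(51641, 40), Pow(Rational(241216147, 210999), -1)), Add(-349, -2246)), Rational(1, 2)) = Pow(Add(Mul(Rational(51641, 40), Rational(210999, 241216147)), -2595), Rational(1, 2)) = Pow(Add(Rational(10896199359, 9648645880), -2595), Rational(1, 2)) = Pow(Rational(-25027339859241, 9648645880), Rational(1, 2)) = Mul(Rational(1, 4824322940), I, Pow(60369984905056363644270, Rational(1, 2)))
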